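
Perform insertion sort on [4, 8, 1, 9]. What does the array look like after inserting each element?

First element 4 is already 'sorted'
Insert 8: shifted 0 elements -> [4, 8, 1, 9]
Insert 1: shifted 2 elements -> [1, 4, 8, 9]
Insert 9: shifted 0 elements -> [1, 4, 8, 9]


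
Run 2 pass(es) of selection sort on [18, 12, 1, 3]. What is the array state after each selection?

Pass 1: Select minimum 1 at index 2, swap -> [1, 12, 18, 3]
Pass 2: Select minimum 3 at index 3, swap -> [1, 3, 18, 12]


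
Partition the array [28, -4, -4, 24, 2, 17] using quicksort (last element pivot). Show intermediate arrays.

Partition 1: pivot=17 at index 3 -> [-4, -4, 2, 17, 28, 24]
Partition 2: pivot=2 at index 2 -> [-4, -4, 2, 17, 28, 24]
Partition 3: pivot=-4 at index 1 -> [-4, -4, 2, 17, 28, 24]
Partition 4: pivot=24 at index 4 -> [-4, -4, 2, 17, 24, 28]


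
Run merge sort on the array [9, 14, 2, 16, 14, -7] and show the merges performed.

Divide and conquer:
  Merge [14] + [2] -> [2, 14]
  Merge [9] + [2, 14] -> [2, 9, 14]
  Merge [14] + [-7] -> [-7, 14]
  Merge [16] + [-7, 14] -> [-7, 14, 16]
  Merge [2, 9, 14] + [-7, 14, 16] -> [-7, 2, 9, 14, 14, 16]


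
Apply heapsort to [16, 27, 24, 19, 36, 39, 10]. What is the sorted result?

Build heap: [39, 36, 24, 19, 27, 16, 10]
Extract 39: [36, 27, 24, 19, 10, 16, 39]
Extract 36: [27, 19, 24, 16, 10, 36, 39]
Extract 27: [24, 19, 10, 16, 27, 36, 39]
Extract 24: [19, 16, 10, 24, 27, 36, 39]
Extract 19: [16, 10, 19, 24, 27, 36, 39]
Extract 16: [10, 16, 19, 24, 27, 36, 39]


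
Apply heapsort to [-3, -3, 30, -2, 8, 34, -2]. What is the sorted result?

Build heap: [34, 8, 30, -2, -3, -3, -2]
Extract 34: [30, 8, -2, -2, -3, -3, 34]
Extract 30: [8, -2, -2, -3, -3, 30, 34]
Extract 8: [-2, -3, -2, -3, 8, 30, 34]
Extract -2: [-2, -3, -3, -2, 8, 30, 34]
Extract -2: [-3, -3, -2, -2, 8, 30, 34]
Extract -3: [-3, -3, -2, -2, 8, 30, 34]


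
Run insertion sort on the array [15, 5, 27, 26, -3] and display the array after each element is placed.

First element 15 is already 'sorted'
Insert 5: shifted 1 elements -> [5, 15, 27, 26, -3]
Insert 27: shifted 0 elements -> [5, 15, 27, 26, -3]
Insert 26: shifted 1 elements -> [5, 15, 26, 27, -3]
Insert -3: shifted 4 elements -> [-3, 5, 15, 26, 27]


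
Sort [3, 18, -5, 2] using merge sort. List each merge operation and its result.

Divide and conquer:
  Merge [3] + [18] -> [3, 18]
  Merge [-5] + [2] -> [-5, 2]
  Merge [3, 18] + [-5, 2] -> [-5, 2, 3, 18]


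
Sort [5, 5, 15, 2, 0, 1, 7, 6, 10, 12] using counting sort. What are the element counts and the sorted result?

Count array: [1, 1, 1, 0, 0, 2, 1, 1, 0, 0, 1, 0, 1, 0, 0, 1]
(count[i] = number of elements equal to i)
Cumulative count: [1, 2, 3, 3, 3, 5, 6, 7, 7, 7, 8, 8, 9, 9, 9, 10]
Sorted: [0, 1, 2, 5, 5, 6, 7, 10, 12, 15]


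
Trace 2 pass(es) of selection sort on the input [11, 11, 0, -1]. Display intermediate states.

Pass 1: Select minimum -1 at index 3, swap -> [-1, 11, 0, 11]
Pass 2: Select minimum 0 at index 2, swap -> [-1, 0, 11, 11]


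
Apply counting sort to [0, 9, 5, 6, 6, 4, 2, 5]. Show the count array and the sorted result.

Count array: [1, 0, 1, 0, 1, 2, 2, 0, 0, 1]
(count[i] = number of elements equal to i)
Cumulative count: [1, 1, 2, 2, 3, 5, 7, 7, 7, 8]
Sorted: [0, 2, 4, 5, 5, 6, 6, 9]


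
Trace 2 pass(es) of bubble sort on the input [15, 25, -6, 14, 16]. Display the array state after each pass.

After pass 1: [15, -6, 14, 16, 25] (3 swaps)
After pass 2: [-6, 14, 15, 16, 25] (2 swaps)
Total swaps: 5


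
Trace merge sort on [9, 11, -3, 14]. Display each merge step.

Divide and conquer:
  Merge [9] + [11] -> [9, 11]
  Merge [-3] + [14] -> [-3, 14]
  Merge [9, 11] + [-3, 14] -> [-3, 9, 11, 14]


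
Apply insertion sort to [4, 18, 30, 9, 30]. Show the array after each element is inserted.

First element 4 is already 'sorted'
Insert 18: shifted 0 elements -> [4, 18, 30, 9, 30]
Insert 30: shifted 0 elements -> [4, 18, 30, 9, 30]
Insert 9: shifted 2 elements -> [4, 9, 18, 30, 30]
Insert 30: shifted 0 elements -> [4, 9, 18, 30, 30]


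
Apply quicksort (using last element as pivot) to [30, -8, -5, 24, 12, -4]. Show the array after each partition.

Partition 1: pivot=-4 at index 2 -> [-8, -5, -4, 24, 12, 30]
Partition 2: pivot=-5 at index 1 -> [-8, -5, -4, 24, 12, 30]
Partition 3: pivot=30 at index 5 -> [-8, -5, -4, 24, 12, 30]
Partition 4: pivot=12 at index 3 -> [-8, -5, -4, 12, 24, 30]


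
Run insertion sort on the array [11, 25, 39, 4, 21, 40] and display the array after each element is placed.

First element 11 is already 'sorted'
Insert 25: shifted 0 elements -> [11, 25, 39, 4, 21, 40]
Insert 39: shifted 0 elements -> [11, 25, 39, 4, 21, 40]
Insert 4: shifted 3 elements -> [4, 11, 25, 39, 21, 40]
Insert 21: shifted 2 elements -> [4, 11, 21, 25, 39, 40]
Insert 40: shifted 0 elements -> [4, 11, 21, 25, 39, 40]


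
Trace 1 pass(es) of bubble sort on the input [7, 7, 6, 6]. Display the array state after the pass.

After pass 1: [7, 6, 6, 7] (2 swaps)
Total swaps: 2


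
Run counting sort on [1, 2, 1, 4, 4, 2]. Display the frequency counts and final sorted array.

Count array: [0, 2, 2, 0, 2]
(count[i] = number of elements equal to i)
Cumulative count: [0, 2, 4, 4, 6]
Sorted: [1, 1, 2, 2, 4, 4]


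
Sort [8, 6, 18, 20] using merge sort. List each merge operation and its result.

Divide and conquer:
  Merge [8] + [6] -> [6, 8]
  Merge [18] + [20] -> [18, 20]
  Merge [6, 8] + [18, 20] -> [6, 8, 18, 20]


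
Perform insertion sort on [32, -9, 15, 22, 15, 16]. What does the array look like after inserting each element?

First element 32 is already 'sorted'
Insert -9: shifted 1 elements -> [-9, 32, 15, 22, 15, 16]
Insert 15: shifted 1 elements -> [-9, 15, 32, 22, 15, 16]
Insert 22: shifted 1 elements -> [-9, 15, 22, 32, 15, 16]
Insert 15: shifted 2 elements -> [-9, 15, 15, 22, 32, 16]
Insert 16: shifted 2 elements -> [-9, 15, 15, 16, 22, 32]


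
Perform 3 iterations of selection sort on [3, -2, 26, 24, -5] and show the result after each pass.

Pass 1: Select minimum -5 at index 4, swap -> [-5, -2, 26, 24, 3]
Pass 2: Select minimum -2 at index 1, swap -> [-5, -2, 26, 24, 3]
Pass 3: Select minimum 3 at index 4, swap -> [-5, -2, 3, 24, 26]


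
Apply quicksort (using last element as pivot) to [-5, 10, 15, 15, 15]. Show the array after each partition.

Partition 1: pivot=15 at index 4 -> [-5, 10, 15, 15, 15]
Partition 2: pivot=15 at index 3 -> [-5, 10, 15, 15, 15]
Partition 3: pivot=15 at index 2 -> [-5, 10, 15, 15, 15]
Partition 4: pivot=10 at index 1 -> [-5, 10, 15, 15, 15]


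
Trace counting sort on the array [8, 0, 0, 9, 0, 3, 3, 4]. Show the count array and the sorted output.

Count array: [3, 0, 0, 2, 1, 0, 0, 0, 1, 1]
(count[i] = number of elements equal to i)
Cumulative count: [3, 3, 3, 5, 6, 6, 6, 6, 7, 8]
Sorted: [0, 0, 0, 3, 3, 4, 8, 9]


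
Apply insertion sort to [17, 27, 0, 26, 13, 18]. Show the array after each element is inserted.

First element 17 is already 'sorted'
Insert 27: shifted 0 elements -> [17, 27, 0, 26, 13, 18]
Insert 0: shifted 2 elements -> [0, 17, 27, 26, 13, 18]
Insert 26: shifted 1 elements -> [0, 17, 26, 27, 13, 18]
Insert 13: shifted 3 elements -> [0, 13, 17, 26, 27, 18]
Insert 18: shifted 2 elements -> [0, 13, 17, 18, 26, 27]


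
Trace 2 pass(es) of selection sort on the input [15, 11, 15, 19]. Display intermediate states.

Pass 1: Select minimum 11 at index 1, swap -> [11, 15, 15, 19]
Pass 2: Select minimum 15 at index 1, swap -> [11, 15, 15, 19]


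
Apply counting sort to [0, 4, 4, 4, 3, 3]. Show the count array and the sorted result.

Count array: [1, 0, 0, 2, 3]
(count[i] = number of elements equal to i)
Cumulative count: [1, 1, 1, 3, 6]
Sorted: [0, 3, 3, 4, 4, 4]


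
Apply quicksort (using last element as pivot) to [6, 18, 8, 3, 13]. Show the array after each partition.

Partition 1: pivot=13 at index 3 -> [6, 8, 3, 13, 18]
Partition 2: pivot=3 at index 0 -> [3, 8, 6, 13, 18]
Partition 3: pivot=6 at index 1 -> [3, 6, 8, 13, 18]


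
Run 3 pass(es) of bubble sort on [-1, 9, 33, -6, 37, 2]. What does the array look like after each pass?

After pass 1: [-1, 9, -6, 33, 2, 37] (2 swaps)
After pass 2: [-1, -6, 9, 2, 33, 37] (2 swaps)
After pass 3: [-6, -1, 2, 9, 33, 37] (2 swaps)
Total swaps: 6


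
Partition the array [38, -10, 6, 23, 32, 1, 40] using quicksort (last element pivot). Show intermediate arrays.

Partition 1: pivot=40 at index 6 -> [38, -10, 6, 23, 32, 1, 40]
Partition 2: pivot=1 at index 1 -> [-10, 1, 6, 23, 32, 38, 40]
Partition 3: pivot=38 at index 5 -> [-10, 1, 6, 23, 32, 38, 40]
Partition 4: pivot=32 at index 4 -> [-10, 1, 6, 23, 32, 38, 40]
Partition 5: pivot=23 at index 3 -> [-10, 1, 6, 23, 32, 38, 40]


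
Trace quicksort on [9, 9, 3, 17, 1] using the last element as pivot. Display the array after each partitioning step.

Partition 1: pivot=1 at index 0 -> [1, 9, 3, 17, 9]
Partition 2: pivot=9 at index 3 -> [1, 9, 3, 9, 17]
Partition 3: pivot=3 at index 1 -> [1, 3, 9, 9, 17]


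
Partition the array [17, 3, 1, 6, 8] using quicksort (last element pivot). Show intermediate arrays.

Partition 1: pivot=8 at index 3 -> [3, 1, 6, 8, 17]
Partition 2: pivot=6 at index 2 -> [3, 1, 6, 8, 17]
Partition 3: pivot=1 at index 0 -> [1, 3, 6, 8, 17]


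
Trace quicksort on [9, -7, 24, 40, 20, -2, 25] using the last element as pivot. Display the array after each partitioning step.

Partition 1: pivot=25 at index 5 -> [9, -7, 24, 20, -2, 25, 40]
Partition 2: pivot=-2 at index 1 -> [-7, -2, 24, 20, 9, 25, 40]
Partition 3: pivot=9 at index 2 -> [-7, -2, 9, 20, 24, 25, 40]
Partition 4: pivot=24 at index 4 -> [-7, -2, 9, 20, 24, 25, 40]


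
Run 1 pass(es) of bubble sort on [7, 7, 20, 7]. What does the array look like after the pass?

After pass 1: [7, 7, 7, 20] (1 swaps)
Total swaps: 1


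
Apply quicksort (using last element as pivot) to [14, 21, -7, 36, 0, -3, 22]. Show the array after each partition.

Partition 1: pivot=22 at index 5 -> [14, 21, -7, 0, -3, 22, 36]
Partition 2: pivot=-3 at index 1 -> [-7, -3, 14, 0, 21, 22, 36]
Partition 3: pivot=21 at index 4 -> [-7, -3, 14, 0, 21, 22, 36]
Partition 4: pivot=0 at index 2 -> [-7, -3, 0, 14, 21, 22, 36]


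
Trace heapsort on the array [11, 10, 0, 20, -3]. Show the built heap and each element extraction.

Build heap: [20, 11, 0, 10, -3]
Extract 20: [11, 10, 0, -3, 20]
Extract 11: [10, -3, 0, 11, 20]
Extract 10: [0, -3, 10, 11, 20]
Extract 0: [-3, 0, 10, 11, 20]


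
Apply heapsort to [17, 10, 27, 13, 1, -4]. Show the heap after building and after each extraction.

Build heap: [27, 13, 17, 10, 1, -4]
Extract 27: [17, 13, -4, 10, 1, 27]
Extract 17: [13, 10, -4, 1, 17, 27]
Extract 13: [10, 1, -4, 13, 17, 27]
Extract 10: [1, -4, 10, 13, 17, 27]
Extract 1: [-4, 1, 10, 13, 17, 27]


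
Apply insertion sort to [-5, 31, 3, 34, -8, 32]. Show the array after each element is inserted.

First element -5 is already 'sorted'
Insert 31: shifted 0 elements -> [-5, 31, 3, 34, -8, 32]
Insert 3: shifted 1 elements -> [-5, 3, 31, 34, -8, 32]
Insert 34: shifted 0 elements -> [-5, 3, 31, 34, -8, 32]
Insert -8: shifted 4 elements -> [-8, -5, 3, 31, 34, 32]
Insert 32: shifted 1 elements -> [-8, -5, 3, 31, 32, 34]


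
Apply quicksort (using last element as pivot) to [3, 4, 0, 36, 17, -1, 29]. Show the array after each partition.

Partition 1: pivot=29 at index 5 -> [3, 4, 0, 17, -1, 29, 36]
Partition 2: pivot=-1 at index 0 -> [-1, 4, 0, 17, 3, 29, 36]
Partition 3: pivot=3 at index 2 -> [-1, 0, 3, 17, 4, 29, 36]
Partition 4: pivot=4 at index 3 -> [-1, 0, 3, 4, 17, 29, 36]


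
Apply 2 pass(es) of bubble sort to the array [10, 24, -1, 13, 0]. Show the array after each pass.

After pass 1: [10, -1, 13, 0, 24] (3 swaps)
After pass 2: [-1, 10, 0, 13, 24] (2 swaps)
Total swaps: 5


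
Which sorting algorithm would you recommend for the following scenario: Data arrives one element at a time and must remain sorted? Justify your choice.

Best choice: Insertion sort
Reason: Insertion sort naturally handles online/streaming input by inserting each new element into sorted position


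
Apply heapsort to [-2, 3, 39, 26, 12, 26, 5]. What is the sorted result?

Build heap: [39, 26, 26, 3, 12, -2, 5]
Extract 39: [26, 12, 26, 3, 5, -2, 39]
Extract 26: [26, 12, -2, 3, 5, 26, 39]
Extract 26: [12, 5, -2, 3, 26, 26, 39]
Extract 12: [5, 3, -2, 12, 26, 26, 39]
Extract 5: [3, -2, 5, 12, 26, 26, 39]
Extract 3: [-2, 3, 5, 12, 26, 26, 39]


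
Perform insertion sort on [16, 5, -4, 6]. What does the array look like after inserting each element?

First element 16 is already 'sorted'
Insert 5: shifted 1 elements -> [5, 16, -4, 6]
Insert -4: shifted 2 elements -> [-4, 5, 16, 6]
Insert 6: shifted 1 elements -> [-4, 5, 6, 16]


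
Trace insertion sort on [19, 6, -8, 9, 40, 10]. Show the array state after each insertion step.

First element 19 is already 'sorted'
Insert 6: shifted 1 elements -> [6, 19, -8, 9, 40, 10]
Insert -8: shifted 2 elements -> [-8, 6, 19, 9, 40, 10]
Insert 9: shifted 1 elements -> [-8, 6, 9, 19, 40, 10]
Insert 40: shifted 0 elements -> [-8, 6, 9, 19, 40, 10]
Insert 10: shifted 2 elements -> [-8, 6, 9, 10, 19, 40]


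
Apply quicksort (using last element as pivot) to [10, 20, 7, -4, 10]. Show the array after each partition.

Partition 1: pivot=10 at index 3 -> [10, 7, -4, 10, 20]
Partition 2: pivot=-4 at index 0 -> [-4, 7, 10, 10, 20]
Partition 3: pivot=10 at index 2 -> [-4, 7, 10, 10, 20]


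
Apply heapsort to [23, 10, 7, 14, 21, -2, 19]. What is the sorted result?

Build heap: [23, 21, 19, 14, 10, -2, 7]
Extract 23: [21, 14, 19, 7, 10, -2, 23]
Extract 21: [19, 14, -2, 7, 10, 21, 23]
Extract 19: [14, 10, -2, 7, 19, 21, 23]
Extract 14: [10, 7, -2, 14, 19, 21, 23]
Extract 10: [7, -2, 10, 14, 19, 21, 23]
Extract 7: [-2, 7, 10, 14, 19, 21, 23]


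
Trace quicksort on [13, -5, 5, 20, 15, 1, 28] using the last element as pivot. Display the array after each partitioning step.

Partition 1: pivot=28 at index 6 -> [13, -5, 5, 20, 15, 1, 28]
Partition 2: pivot=1 at index 1 -> [-5, 1, 5, 20, 15, 13, 28]
Partition 3: pivot=13 at index 3 -> [-5, 1, 5, 13, 15, 20, 28]
Partition 4: pivot=20 at index 5 -> [-5, 1, 5, 13, 15, 20, 28]


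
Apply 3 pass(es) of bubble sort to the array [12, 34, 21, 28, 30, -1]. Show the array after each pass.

After pass 1: [12, 21, 28, 30, -1, 34] (4 swaps)
After pass 2: [12, 21, 28, -1, 30, 34] (1 swaps)
After pass 3: [12, 21, -1, 28, 30, 34] (1 swaps)
Total swaps: 6


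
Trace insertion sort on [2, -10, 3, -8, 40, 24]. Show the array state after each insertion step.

First element 2 is already 'sorted'
Insert -10: shifted 1 elements -> [-10, 2, 3, -8, 40, 24]
Insert 3: shifted 0 elements -> [-10, 2, 3, -8, 40, 24]
Insert -8: shifted 2 elements -> [-10, -8, 2, 3, 40, 24]
Insert 40: shifted 0 elements -> [-10, -8, 2, 3, 40, 24]
Insert 24: shifted 1 elements -> [-10, -8, 2, 3, 24, 40]


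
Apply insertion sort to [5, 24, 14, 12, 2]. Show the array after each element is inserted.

First element 5 is already 'sorted'
Insert 24: shifted 0 elements -> [5, 24, 14, 12, 2]
Insert 14: shifted 1 elements -> [5, 14, 24, 12, 2]
Insert 12: shifted 2 elements -> [5, 12, 14, 24, 2]
Insert 2: shifted 4 elements -> [2, 5, 12, 14, 24]


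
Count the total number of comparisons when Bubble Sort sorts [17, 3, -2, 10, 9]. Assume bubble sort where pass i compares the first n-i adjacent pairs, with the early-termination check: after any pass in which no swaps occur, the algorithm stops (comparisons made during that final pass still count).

Pass 1: compare adjacent pairs (0,1)..(3,4) = 4 comparison(s), 4 swap(s) -> [3, -2, 10, 9, 17]
Pass 2: compare adjacent pairs (0,1)..(2,3) = 3 comparison(s), 2 swap(s) -> [-2, 3, 9, 10, 17]
Pass 3: compare adjacent pairs (0,1)..(1,2) = 2 comparison(s), 0 swap(s) -> [-2, 3, 9, 10, 17]
No swaps in this pass, so bubble sort stops here.
Total comparisons: 4 + 3 + 2 = 9


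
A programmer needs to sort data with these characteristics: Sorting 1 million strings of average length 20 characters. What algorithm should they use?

Best choice: MSD radix sort or Mergesort
Reason: MSD radix sort is a non-comparison sort that buckets the strings by successive character positions, running in time proportional to the total number of characters examined rather than O(n log n) string comparisons; mergesort is a stable O(n log n)-comparison alternative that works for arbitrary variable-length keys


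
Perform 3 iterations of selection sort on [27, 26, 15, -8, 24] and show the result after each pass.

Pass 1: Select minimum -8 at index 3, swap -> [-8, 26, 15, 27, 24]
Pass 2: Select minimum 15 at index 2, swap -> [-8, 15, 26, 27, 24]
Pass 3: Select minimum 24 at index 4, swap -> [-8, 15, 24, 27, 26]


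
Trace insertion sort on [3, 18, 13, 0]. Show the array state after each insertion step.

First element 3 is already 'sorted'
Insert 18: shifted 0 elements -> [3, 18, 13, 0]
Insert 13: shifted 1 elements -> [3, 13, 18, 0]
Insert 0: shifted 3 elements -> [0, 3, 13, 18]


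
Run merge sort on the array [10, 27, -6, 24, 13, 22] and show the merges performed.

Divide and conquer:
  Merge [27] + [-6] -> [-6, 27]
  Merge [10] + [-6, 27] -> [-6, 10, 27]
  Merge [13] + [22] -> [13, 22]
  Merge [24] + [13, 22] -> [13, 22, 24]
  Merge [-6, 10, 27] + [13, 22, 24] -> [-6, 10, 13, 22, 24, 27]


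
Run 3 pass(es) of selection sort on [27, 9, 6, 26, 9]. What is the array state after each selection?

Pass 1: Select minimum 6 at index 2, swap -> [6, 9, 27, 26, 9]
Pass 2: Select minimum 9 at index 1, swap -> [6, 9, 27, 26, 9]
Pass 3: Select minimum 9 at index 4, swap -> [6, 9, 9, 26, 27]


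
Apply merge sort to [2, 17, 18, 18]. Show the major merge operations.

Divide and conquer:
  Merge [2] + [17] -> [2, 17]
  Merge [18] + [18] -> [18, 18]
  Merge [2, 17] + [18, 18] -> [2, 17, 18, 18]


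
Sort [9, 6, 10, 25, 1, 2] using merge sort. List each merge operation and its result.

Divide and conquer:
  Merge [6] + [10] -> [6, 10]
  Merge [9] + [6, 10] -> [6, 9, 10]
  Merge [1] + [2] -> [1, 2]
  Merge [25] + [1, 2] -> [1, 2, 25]
  Merge [6, 9, 10] + [1, 2, 25] -> [1, 2, 6, 9, 10, 25]


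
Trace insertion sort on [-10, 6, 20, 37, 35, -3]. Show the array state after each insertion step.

First element -10 is already 'sorted'
Insert 6: shifted 0 elements -> [-10, 6, 20, 37, 35, -3]
Insert 20: shifted 0 elements -> [-10, 6, 20, 37, 35, -3]
Insert 37: shifted 0 elements -> [-10, 6, 20, 37, 35, -3]
Insert 35: shifted 1 elements -> [-10, 6, 20, 35, 37, -3]
Insert -3: shifted 4 elements -> [-10, -3, 6, 20, 35, 37]


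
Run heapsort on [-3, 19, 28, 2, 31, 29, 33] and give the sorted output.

Build heap: [33, 31, 29, 2, 19, -3, 28]
Extract 33: [31, 28, 29, 2, 19, -3, 33]
Extract 31: [29, 28, -3, 2, 19, 31, 33]
Extract 29: [28, 19, -3, 2, 29, 31, 33]
Extract 28: [19, 2, -3, 28, 29, 31, 33]
Extract 19: [2, -3, 19, 28, 29, 31, 33]
Extract 2: [-3, 2, 19, 28, 29, 31, 33]


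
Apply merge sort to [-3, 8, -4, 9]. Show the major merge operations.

Divide and conquer:
  Merge [-3] + [8] -> [-3, 8]
  Merge [-4] + [9] -> [-4, 9]
  Merge [-3, 8] + [-4, 9] -> [-4, -3, 8, 9]


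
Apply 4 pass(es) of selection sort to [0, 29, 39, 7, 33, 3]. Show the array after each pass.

Pass 1: Select minimum 0 at index 0, swap -> [0, 29, 39, 7, 33, 3]
Pass 2: Select minimum 3 at index 5, swap -> [0, 3, 39, 7, 33, 29]
Pass 3: Select minimum 7 at index 3, swap -> [0, 3, 7, 39, 33, 29]
Pass 4: Select minimum 29 at index 5, swap -> [0, 3, 7, 29, 33, 39]


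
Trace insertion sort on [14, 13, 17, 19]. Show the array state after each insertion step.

First element 14 is already 'sorted'
Insert 13: shifted 1 elements -> [13, 14, 17, 19]
Insert 17: shifted 0 elements -> [13, 14, 17, 19]
Insert 19: shifted 0 elements -> [13, 14, 17, 19]


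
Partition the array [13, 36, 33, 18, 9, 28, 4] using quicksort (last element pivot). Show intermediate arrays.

Partition 1: pivot=4 at index 0 -> [4, 36, 33, 18, 9, 28, 13]
Partition 2: pivot=13 at index 2 -> [4, 9, 13, 18, 36, 28, 33]
Partition 3: pivot=33 at index 5 -> [4, 9, 13, 18, 28, 33, 36]
Partition 4: pivot=28 at index 4 -> [4, 9, 13, 18, 28, 33, 36]


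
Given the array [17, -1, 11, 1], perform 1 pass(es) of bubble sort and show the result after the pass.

After pass 1: [-1, 11, 1, 17] (3 swaps)
Total swaps: 3


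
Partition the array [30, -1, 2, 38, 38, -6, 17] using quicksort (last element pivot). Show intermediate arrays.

Partition 1: pivot=17 at index 3 -> [-1, 2, -6, 17, 38, 30, 38]
Partition 2: pivot=-6 at index 0 -> [-6, 2, -1, 17, 38, 30, 38]
Partition 3: pivot=-1 at index 1 -> [-6, -1, 2, 17, 38, 30, 38]
Partition 4: pivot=38 at index 6 -> [-6, -1, 2, 17, 38, 30, 38]
Partition 5: pivot=30 at index 4 -> [-6, -1, 2, 17, 30, 38, 38]


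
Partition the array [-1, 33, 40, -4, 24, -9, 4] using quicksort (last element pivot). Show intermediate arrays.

Partition 1: pivot=4 at index 3 -> [-1, -4, -9, 4, 24, 40, 33]
Partition 2: pivot=-9 at index 0 -> [-9, -4, -1, 4, 24, 40, 33]
Partition 3: pivot=-1 at index 2 -> [-9, -4, -1, 4, 24, 40, 33]
Partition 4: pivot=33 at index 5 -> [-9, -4, -1, 4, 24, 33, 40]


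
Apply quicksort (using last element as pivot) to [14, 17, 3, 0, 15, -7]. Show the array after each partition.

Partition 1: pivot=-7 at index 0 -> [-7, 17, 3, 0, 15, 14]
Partition 2: pivot=14 at index 3 -> [-7, 3, 0, 14, 15, 17]
Partition 3: pivot=0 at index 1 -> [-7, 0, 3, 14, 15, 17]
Partition 4: pivot=17 at index 5 -> [-7, 0, 3, 14, 15, 17]


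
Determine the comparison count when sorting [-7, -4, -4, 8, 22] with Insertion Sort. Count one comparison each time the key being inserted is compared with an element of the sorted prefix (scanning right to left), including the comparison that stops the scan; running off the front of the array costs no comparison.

Insert -4: -7 <= -4 (stop) = 1 comparison(s) -> [-7, -4, -4, 8, 22]
Insert -4: -4 <= -4 (stop) = 1 comparison(s) -> [-7, -4, -4, 8, 22]
Insert 8: -4 <= 8 (stop) = 1 comparison(s) -> [-7, -4, -4, 8, 22]
Insert 22: 8 <= 22 (stop) = 1 comparison(s) -> [-7, -4, -4, 8, 22]
Total comparisons: 1 + 1 + 1 + 1 = 4


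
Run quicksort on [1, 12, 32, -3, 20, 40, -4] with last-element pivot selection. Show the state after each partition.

Partition 1: pivot=-4 at index 0 -> [-4, 12, 32, -3, 20, 40, 1]
Partition 2: pivot=1 at index 2 -> [-4, -3, 1, 12, 20, 40, 32]
Partition 3: pivot=32 at index 5 -> [-4, -3, 1, 12, 20, 32, 40]
Partition 4: pivot=20 at index 4 -> [-4, -3, 1, 12, 20, 32, 40]


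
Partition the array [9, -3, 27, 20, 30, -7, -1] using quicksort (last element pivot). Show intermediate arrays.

Partition 1: pivot=-1 at index 2 -> [-3, -7, -1, 20, 30, 9, 27]
Partition 2: pivot=-7 at index 0 -> [-7, -3, -1, 20, 30, 9, 27]
Partition 3: pivot=27 at index 5 -> [-7, -3, -1, 20, 9, 27, 30]
Partition 4: pivot=9 at index 3 -> [-7, -3, -1, 9, 20, 27, 30]


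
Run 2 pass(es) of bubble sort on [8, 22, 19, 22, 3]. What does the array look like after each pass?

After pass 1: [8, 19, 22, 3, 22] (2 swaps)
After pass 2: [8, 19, 3, 22, 22] (1 swaps)
Total swaps: 3


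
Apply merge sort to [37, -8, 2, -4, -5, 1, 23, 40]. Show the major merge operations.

Divide and conquer:
  Merge [37] + [-8] -> [-8, 37]
  Merge [2] + [-4] -> [-4, 2]
  Merge [-8, 37] + [-4, 2] -> [-8, -4, 2, 37]
  Merge [-5] + [1] -> [-5, 1]
  Merge [23] + [40] -> [23, 40]
  Merge [-5, 1] + [23, 40] -> [-5, 1, 23, 40]
  Merge [-8, -4, 2, 37] + [-5, 1, 23, 40] -> [-8, -5, -4, 1, 2, 23, 37, 40]


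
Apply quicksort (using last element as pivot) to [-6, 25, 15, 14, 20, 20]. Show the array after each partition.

Partition 1: pivot=20 at index 4 -> [-6, 15, 14, 20, 20, 25]
Partition 2: pivot=20 at index 3 -> [-6, 15, 14, 20, 20, 25]
Partition 3: pivot=14 at index 1 -> [-6, 14, 15, 20, 20, 25]


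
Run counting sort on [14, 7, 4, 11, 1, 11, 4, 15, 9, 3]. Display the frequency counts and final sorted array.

Count array: [0, 1, 0, 1, 2, 0, 0, 1, 0, 1, 0, 2, 0, 0, 1, 1]
(count[i] = number of elements equal to i)
Cumulative count: [0, 1, 1, 2, 4, 4, 4, 5, 5, 6, 6, 8, 8, 8, 9, 10]
Sorted: [1, 3, 4, 4, 7, 9, 11, 11, 14, 15]


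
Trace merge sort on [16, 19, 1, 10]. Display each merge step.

Divide and conquer:
  Merge [16] + [19] -> [16, 19]
  Merge [1] + [10] -> [1, 10]
  Merge [16, 19] + [1, 10] -> [1, 10, 16, 19]


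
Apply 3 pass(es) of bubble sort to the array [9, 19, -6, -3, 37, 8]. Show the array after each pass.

After pass 1: [9, -6, -3, 19, 8, 37] (3 swaps)
After pass 2: [-6, -3, 9, 8, 19, 37] (3 swaps)
After pass 3: [-6, -3, 8, 9, 19, 37] (1 swaps)
Total swaps: 7


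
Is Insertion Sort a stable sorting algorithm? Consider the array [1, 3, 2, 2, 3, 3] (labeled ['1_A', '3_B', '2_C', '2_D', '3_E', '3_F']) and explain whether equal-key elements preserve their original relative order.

Trace Insertion Sort on the labeled array (the key is the number; the letter only tracks identity):
  Insert 3_B at index 1: [1_A, 3_B, 2_C, 2_D, 3_E, 3_F]
  Insert 2_C at index 1: [1_A, 2_C, 3_B, 2_D, 3_E, 3_F]
  Insert 2_D at index 2: [1_A, 2_C, 2_D, 3_B, 3_E, 3_F]
  Insert 3_E at index 4: [1_A, 2_C, 2_D, 3_B, 3_E, 3_F]
  Insert 3_F at index 5: [1_A, 2_C, 2_D, 3_B, 3_E, 3_F]
Final order: [1_A, 2_C, 2_D, 3_B, 3_E, 3_F]
Equal keys:
  value 2: originally 2_C, 2_D; after sorting 2_C, 2_D -> order preserved
  value 3: originally 3_B, 3_E, 3_F; after sorting 3_B, 3_E, 3_F -> order preserved
All equal keys kept their original relative order. Insertion Sort is stable: elements are shifted only while they are strictly greater than the key, so a key is inserted after any equal elements already placed.
Answer: Stable


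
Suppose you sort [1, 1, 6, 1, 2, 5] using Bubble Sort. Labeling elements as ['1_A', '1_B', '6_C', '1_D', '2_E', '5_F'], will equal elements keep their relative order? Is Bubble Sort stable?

Trace Bubble Sort on the labeled array (the key is the number; the letter only tracks identity):
  After pass 1: [1_A, 1_B, 1_D, 2_E, 5_F, 6_C]
  After pass 2: [1_A, 1_B, 1_D, 2_E, 5_F, 6_C] (no swaps, done)
Final order: [1_A, 1_B, 1_D, 2_E, 5_F, 6_C]
Equal keys:
  value 1: originally 1_A, 1_B, 1_D; after sorting 1_A, 1_B, 1_D -> order preserved
All equal keys kept their original relative order. Bubble Sort is stable: it only swaps adjacent elements when the left one is strictly greater, so equal keys never move past each other.
Answer: Stable


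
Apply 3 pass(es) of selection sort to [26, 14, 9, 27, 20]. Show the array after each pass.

Pass 1: Select minimum 9 at index 2, swap -> [9, 14, 26, 27, 20]
Pass 2: Select minimum 14 at index 1, swap -> [9, 14, 26, 27, 20]
Pass 3: Select minimum 20 at index 4, swap -> [9, 14, 20, 27, 26]


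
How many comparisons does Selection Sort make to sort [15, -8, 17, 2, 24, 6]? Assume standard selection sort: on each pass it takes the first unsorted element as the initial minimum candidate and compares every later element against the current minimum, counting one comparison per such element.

Pass 1: scan indices 1..5 for the minimum = 5 comparison(s); min is -8, place at index 0 -> [-8, 15, 17, 2, 24, 6]
Pass 2: scan indices 2..5 for the minimum = 4 comparison(s); min is 2, place at index 1 -> [-8, 2, 17, 15, 24, 6]
Pass 3: scan indices 3..5 for the minimum = 3 comparison(s); min is 6, place at index 2 -> [-8, 2, 6, 15, 24, 17]
Pass 4: scan indices 4..5 for the minimum = 2 comparison(s); min is 15, place at index 3 -> [-8, 2, 6, 15, 24, 17]
Pass 5: scan indices 5..5 for the minimum = 1 comparison(s); min is 17, place at index 4 -> [-8, 2, 6, 15, 17, 24]
Selection sort always scans the whole unsorted suffix, so the count is (n-1) + (n-2) + ... + 1 = n(n-1)/2 = 6*5/2 = 15 regardless of the input order.
Total comparisons: 5 + 4 + 3 + 2 + 1 = 15


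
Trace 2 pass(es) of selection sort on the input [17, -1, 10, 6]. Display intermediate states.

Pass 1: Select minimum -1 at index 1, swap -> [-1, 17, 10, 6]
Pass 2: Select minimum 6 at index 3, swap -> [-1, 6, 10, 17]


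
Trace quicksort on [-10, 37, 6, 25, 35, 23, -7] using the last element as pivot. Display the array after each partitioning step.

Partition 1: pivot=-7 at index 1 -> [-10, -7, 6, 25, 35, 23, 37]
Partition 2: pivot=37 at index 6 -> [-10, -7, 6, 25, 35, 23, 37]
Partition 3: pivot=23 at index 3 -> [-10, -7, 6, 23, 35, 25, 37]
Partition 4: pivot=25 at index 4 -> [-10, -7, 6, 23, 25, 35, 37]


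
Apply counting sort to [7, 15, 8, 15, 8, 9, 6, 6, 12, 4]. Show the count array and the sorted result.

Count array: [0, 0, 0, 0, 1, 0, 2, 1, 2, 1, 0, 0, 1, 0, 0, 2]
(count[i] = number of elements equal to i)
Cumulative count: [0, 0, 0, 0, 1, 1, 3, 4, 6, 7, 7, 7, 8, 8, 8, 10]
Sorted: [4, 6, 6, 7, 8, 8, 9, 12, 15, 15]


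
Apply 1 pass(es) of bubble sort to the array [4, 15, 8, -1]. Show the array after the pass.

After pass 1: [4, 8, -1, 15] (2 swaps)
Total swaps: 2


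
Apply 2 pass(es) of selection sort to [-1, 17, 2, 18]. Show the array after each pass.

Pass 1: Select minimum -1 at index 0, swap -> [-1, 17, 2, 18]
Pass 2: Select minimum 2 at index 2, swap -> [-1, 2, 17, 18]


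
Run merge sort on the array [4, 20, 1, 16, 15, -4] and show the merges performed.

Divide and conquer:
  Merge [20] + [1] -> [1, 20]
  Merge [4] + [1, 20] -> [1, 4, 20]
  Merge [15] + [-4] -> [-4, 15]
  Merge [16] + [-4, 15] -> [-4, 15, 16]
  Merge [1, 4, 20] + [-4, 15, 16] -> [-4, 1, 4, 15, 16, 20]


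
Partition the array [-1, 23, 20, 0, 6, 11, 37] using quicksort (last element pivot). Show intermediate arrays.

Partition 1: pivot=37 at index 6 -> [-1, 23, 20, 0, 6, 11, 37]
Partition 2: pivot=11 at index 3 -> [-1, 0, 6, 11, 20, 23, 37]
Partition 3: pivot=6 at index 2 -> [-1, 0, 6, 11, 20, 23, 37]
Partition 4: pivot=0 at index 1 -> [-1, 0, 6, 11, 20, 23, 37]
Partition 5: pivot=23 at index 5 -> [-1, 0, 6, 11, 20, 23, 37]


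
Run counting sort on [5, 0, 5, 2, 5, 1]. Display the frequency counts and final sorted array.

Count array: [1, 1, 1, 0, 0, 3]
(count[i] = number of elements equal to i)
Cumulative count: [1, 2, 3, 3, 3, 6]
Sorted: [0, 1, 2, 5, 5, 5]


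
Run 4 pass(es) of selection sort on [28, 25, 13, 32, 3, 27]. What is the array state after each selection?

Pass 1: Select minimum 3 at index 4, swap -> [3, 25, 13, 32, 28, 27]
Pass 2: Select minimum 13 at index 2, swap -> [3, 13, 25, 32, 28, 27]
Pass 3: Select minimum 25 at index 2, swap -> [3, 13, 25, 32, 28, 27]
Pass 4: Select minimum 27 at index 5, swap -> [3, 13, 25, 27, 28, 32]


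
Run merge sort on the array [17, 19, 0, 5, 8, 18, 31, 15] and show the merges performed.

Divide and conquer:
  Merge [17] + [19] -> [17, 19]
  Merge [0] + [5] -> [0, 5]
  Merge [17, 19] + [0, 5] -> [0, 5, 17, 19]
  Merge [8] + [18] -> [8, 18]
  Merge [31] + [15] -> [15, 31]
  Merge [8, 18] + [15, 31] -> [8, 15, 18, 31]
  Merge [0, 5, 17, 19] + [8, 15, 18, 31] -> [0, 5, 8, 15, 17, 18, 19, 31]


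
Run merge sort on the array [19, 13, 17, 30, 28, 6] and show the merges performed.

Divide and conquer:
  Merge [13] + [17] -> [13, 17]
  Merge [19] + [13, 17] -> [13, 17, 19]
  Merge [28] + [6] -> [6, 28]
  Merge [30] + [6, 28] -> [6, 28, 30]
  Merge [13, 17, 19] + [6, 28, 30] -> [6, 13, 17, 19, 28, 30]


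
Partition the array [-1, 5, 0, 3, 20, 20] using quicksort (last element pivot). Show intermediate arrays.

Partition 1: pivot=20 at index 5 -> [-1, 5, 0, 3, 20, 20]
Partition 2: pivot=20 at index 4 -> [-1, 5, 0, 3, 20, 20]
Partition 3: pivot=3 at index 2 -> [-1, 0, 3, 5, 20, 20]
Partition 4: pivot=0 at index 1 -> [-1, 0, 3, 5, 20, 20]


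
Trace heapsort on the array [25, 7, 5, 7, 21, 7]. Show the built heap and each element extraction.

Build heap: [25, 21, 7, 7, 7, 5]
Extract 25: [21, 7, 7, 5, 7, 25]
Extract 21: [7, 7, 7, 5, 21, 25]
Extract 7: [7, 5, 7, 7, 21, 25]
Extract 7: [7, 5, 7, 7, 21, 25]
Extract 7: [5, 7, 7, 7, 21, 25]


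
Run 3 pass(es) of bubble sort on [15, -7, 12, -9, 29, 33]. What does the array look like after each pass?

After pass 1: [-7, 12, -9, 15, 29, 33] (3 swaps)
After pass 2: [-7, -9, 12, 15, 29, 33] (1 swaps)
After pass 3: [-9, -7, 12, 15, 29, 33] (1 swaps)
Total swaps: 5


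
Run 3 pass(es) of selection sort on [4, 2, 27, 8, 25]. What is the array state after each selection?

Pass 1: Select minimum 2 at index 1, swap -> [2, 4, 27, 8, 25]
Pass 2: Select minimum 4 at index 1, swap -> [2, 4, 27, 8, 25]
Pass 3: Select minimum 8 at index 3, swap -> [2, 4, 8, 27, 25]


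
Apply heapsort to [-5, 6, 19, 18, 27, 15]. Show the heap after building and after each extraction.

Build heap: [27, 18, 19, -5, 6, 15]
Extract 27: [19, 18, 15, -5, 6, 27]
Extract 19: [18, 6, 15, -5, 19, 27]
Extract 18: [15, 6, -5, 18, 19, 27]
Extract 15: [6, -5, 15, 18, 19, 27]
Extract 6: [-5, 6, 15, 18, 19, 27]


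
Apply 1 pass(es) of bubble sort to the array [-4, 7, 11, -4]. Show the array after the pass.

After pass 1: [-4, 7, -4, 11] (1 swaps)
Total swaps: 1


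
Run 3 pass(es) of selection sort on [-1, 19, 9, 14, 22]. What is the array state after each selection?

Pass 1: Select minimum -1 at index 0, swap -> [-1, 19, 9, 14, 22]
Pass 2: Select minimum 9 at index 2, swap -> [-1, 9, 19, 14, 22]
Pass 3: Select minimum 14 at index 3, swap -> [-1, 9, 14, 19, 22]


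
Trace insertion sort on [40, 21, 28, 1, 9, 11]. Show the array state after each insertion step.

First element 40 is already 'sorted'
Insert 21: shifted 1 elements -> [21, 40, 28, 1, 9, 11]
Insert 28: shifted 1 elements -> [21, 28, 40, 1, 9, 11]
Insert 1: shifted 3 elements -> [1, 21, 28, 40, 9, 11]
Insert 9: shifted 3 elements -> [1, 9, 21, 28, 40, 11]
Insert 11: shifted 3 elements -> [1, 9, 11, 21, 28, 40]


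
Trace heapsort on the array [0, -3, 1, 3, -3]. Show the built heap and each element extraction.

Build heap: [3, 0, 1, -3, -3]
Extract 3: [1, 0, -3, -3, 3]
Extract 1: [0, -3, -3, 1, 3]
Extract 0: [-3, -3, 0, 1, 3]
Extract -3: [-3, -3, 0, 1, 3]


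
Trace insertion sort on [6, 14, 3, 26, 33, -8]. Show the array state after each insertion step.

First element 6 is already 'sorted'
Insert 14: shifted 0 elements -> [6, 14, 3, 26, 33, -8]
Insert 3: shifted 2 elements -> [3, 6, 14, 26, 33, -8]
Insert 26: shifted 0 elements -> [3, 6, 14, 26, 33, -8]
Insert 33: shifted 0 elements -> [3, 6, 14, 26, 33, -8]
Insert -8: shifted 5 elements -> [-8, 3, 6, 14, 26, 33]


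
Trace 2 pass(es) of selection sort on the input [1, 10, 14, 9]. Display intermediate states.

Pass 1: Select minimum 1 at index 0, swap -> [1, 10, 14, 9]
Pass 2: Select minimum 9 at index 3, swap -> [1, 9, 14, 10]


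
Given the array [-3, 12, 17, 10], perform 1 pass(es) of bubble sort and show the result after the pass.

After pass 1: [-3, 12, 10, 17] (1 swaps)
Total swaps: 1


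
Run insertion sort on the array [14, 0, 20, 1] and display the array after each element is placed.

First element 14 is already 'sorted'
Insert 0: shifted 1 elements -> [0, 14, 20, 1]
Insert 20: shifted 0 elements -> [0, 14, 20, 1]
Insert 1: shifted 2 elements -> [0, 1, 14, 20]


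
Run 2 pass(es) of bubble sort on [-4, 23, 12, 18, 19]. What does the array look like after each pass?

After pass 1: [-4, 12, 18, 19, 23] (3 swaps)
After pass 2: [-4, 12, 18, 19, 23] (0 swaps)
Total swaps: 3


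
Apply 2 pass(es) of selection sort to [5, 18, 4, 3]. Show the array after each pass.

Pass 1: Select minimum 3 at index 3, swap -> [3, 18, 4, 5]
Pass 2: Select minimum 4 at index 2, swap -> [3, 4, 18, 5]


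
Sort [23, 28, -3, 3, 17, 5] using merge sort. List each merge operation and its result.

Divide and conquer:
  Merge [28] + [-3] -> [-3, 28]
  Merge [23] + [-3, 28] -> [-3, 23, 28]
  Merge [17] + [5] -> [5, 17]
  Merge [3] + [5, 17] -> [3, 5, 17]
  Merge [-3, 23, 28] + [3, 5, 17] -> [-3, 3, 5, 17, 23, 28]


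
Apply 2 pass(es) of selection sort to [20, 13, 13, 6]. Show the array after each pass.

Pass 1: Select minimum 6 at index 3, swap -> [6, 13, 13, 20]
Pass 2: Select minimum 13 at index 1, swap -> [6, 13, 13, 20]


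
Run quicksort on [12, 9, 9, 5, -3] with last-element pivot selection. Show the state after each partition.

Partition 1: pivot=-3 at index 0 -> [-3, 9, 9, 5, 12]
Partition 2: pivot=12 at index 4 -> [-3, 9, 9, 5, 12]
Partition 3: pivot=5 at index 1 -> [-3, 5, 9, 9, 12]
Partition 4: pivot=9 at index 3 -> [-3, 5, 9, 9, 12]


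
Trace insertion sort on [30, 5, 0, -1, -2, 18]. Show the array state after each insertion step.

First element 30 is already 'sorted'
Insert 5: shifted 1 elements -> [5, 30, 0, -1, -2, 18]
Insert 0: shifted 2 elements -> [0, 5, 30, -1, -2, 18]
Insert -1: shifted 3 elements -> [-1, 0, 5, 30, -2, 18]
Insert -2: shifted 4 elements -> [-2, -1, 0, 5, 30, 18]
Insert 18: shifted 1 elements -> [-2, -1, 0, 5, 18, 30]


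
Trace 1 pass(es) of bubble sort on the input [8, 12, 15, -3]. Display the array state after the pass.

After pass 1: [8, 12, -3, 15] (1 swaps)
Total swaps: 1


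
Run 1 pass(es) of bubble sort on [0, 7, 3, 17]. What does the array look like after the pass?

After pass 1: [0, 3, 7, 17] (1 swaps)
Total swaps: 1


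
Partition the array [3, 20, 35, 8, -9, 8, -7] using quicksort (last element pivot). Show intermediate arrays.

Partition 1: pivot=-7 at index 1 -> [-9, -7, 35, 8, 3, 8, 20]
Partition 2: pivot=20 at index 5 -> [-9, -7, 8, 3, 8, 20, 35]
Partition 3: pivot=8 at index 4 -> [-9, -7, 8, 3, 8, 20, 35]
Partition 4: pivot=3 at index 2 -> [-9, -7, 3, 8, 8, 20, 35]


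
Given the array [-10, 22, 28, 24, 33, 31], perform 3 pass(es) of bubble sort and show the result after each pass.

After pass 1: [-10, 22, 24, 28, 31, 33] (2 swaps)
After pass 2: [-10, 22, 24, 28, 31, 33] (0 swaps)
After pass 3: [-10, 22, 24, 28, 31, 33] (0 swaps)
Total swaps: 2


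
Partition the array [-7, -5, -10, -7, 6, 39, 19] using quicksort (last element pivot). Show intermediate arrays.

Partition 1: pivot=19 at index 5 -> [-7, -5, -10, -7, 6, 19, 39]
Partition 2: pivot=6 at index 4 -> [-7, -5, -10, -7, 6, 19, 39]
Partition 3: pivot=-7 at index 2 -> [-7, -10, -7, -5, 6, 19, 39]
Partition 4: pivot=-10 at index 0 -> [-10, -7, -7, -5, 6, 19, 39]


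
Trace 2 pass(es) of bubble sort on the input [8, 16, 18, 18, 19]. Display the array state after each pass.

After pass 1: [8, 16, 18, 18, 19] (0 swaps)
After pass 2: [8, 16, 18, 18, 19] (0 swaps)
Total swaps: 0


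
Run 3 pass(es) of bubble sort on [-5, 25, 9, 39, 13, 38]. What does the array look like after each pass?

After pass 1: [-5, 9, 25, 13, 38, 39] (3 swaps)
After pass 2: [-5, 9, 13, 25, 38, 39] (1 swaps)
After pass 3: [-5, 9, 13, 25, 38, 39] (0 swaps)
Total swaps: 4


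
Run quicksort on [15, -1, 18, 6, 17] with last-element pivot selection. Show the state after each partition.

Partition 1: pivot=17 at index 3 -> [15, -1, 6, 17, 18]
Partition 2: pivot=6 at index 1 -> [-1, 6, 15, 17, 18]


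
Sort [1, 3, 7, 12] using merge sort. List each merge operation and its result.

Divide and conquer:
  Merge [1] + [3] -> [1, 3]
  Merge [7] + [12] -> [7, 12]
  Merge [1, 3] + [7, 12] -> [1, 3, 7, 12]


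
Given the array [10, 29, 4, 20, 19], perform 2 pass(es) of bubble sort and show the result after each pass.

After pass 1: [10, 4, 20, 19, 29] (3 swaps)
After pass 2: [4, 10, 19, 20, 29] (2 swaps)
Total swaps: 5


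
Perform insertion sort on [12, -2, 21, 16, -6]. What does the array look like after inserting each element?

First element 12 is already 'sorted'
Insert -2: shifted 1 elements -> [-2, 12, 21, 16, -6]
Insert 21: shifted 0 elements -> [-2, 12, 21, 16, -6]
Insert 16: shifted 1 elements -> [-2, 12, 16, 21, -6]
Insert -6: shifted 4 elements -> [-6, -2, 12, 16, 21]


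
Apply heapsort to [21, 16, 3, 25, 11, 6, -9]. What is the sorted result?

Build heap: [25, 21, 6, 16, 11, 3, -9]
Extract 25: [21, 16, 6, -9, 11, 3, 25]
Extract 21: [16, 11, 6, -9, 3, 21, 25]
Extract 16: [11, 3, 6, -9, 16, 21, 25]
Extract 11: [6, 3, -9, 11, 16, 21, 25]
Extract 6: [3, -9, 6, 11, 16, 21, 25]
Extract 3: [-9, 3, 6, 11, 16, 21, 25]
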